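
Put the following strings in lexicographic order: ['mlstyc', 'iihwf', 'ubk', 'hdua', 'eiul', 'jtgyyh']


Compare strings character by character (the first differing letter decides):
  'eiul' < 'hdua' since 'e' < 'h' at position 1
  'hdua' < 'iihwf' since 'h' < 'i' at position 1
  'iihwf' < 'jtgyyh' since 'i' < 'j' at position 1
  'jtgyyh' < 'mlstyc' since 'j' < 'm' at position 1
  'mlstyc' < 'ubk' since 'm' < 'u' at position 1
Chaining these comparisons gives the alphabetical order.
Final answer: ['eiul', 'hdua', 'iihwf', 'jtgyyh', 'mlstyc', 'ubk']


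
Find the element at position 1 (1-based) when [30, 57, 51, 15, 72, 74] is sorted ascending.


Sort ascending: [15, 30, 51, 57, 72, 74]
The 1st element (1-indexed) is at index 0.
Value = 15
Final answer: 15


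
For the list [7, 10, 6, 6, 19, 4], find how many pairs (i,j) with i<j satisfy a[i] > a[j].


For each element, count the later elements that are smaller than it:
  7 (index 0): smaller elements after it = [6, 6, 4] -> 3
  10 (index 1): smaller elements after it = [6, 6, 4] -> 3
  6 (index 2): smaller elements after it = [4] -> 1
  6 (index 3): smaller elements after it = [4] -> 1
  19 (index 4): smaller elements after it = [4] -> 1
Total inversions = 3 + 3 + 1 + 1 + 1 = 9
Final answer: 9


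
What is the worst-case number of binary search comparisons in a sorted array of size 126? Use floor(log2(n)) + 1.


Binary search halves the search space each step.
Maximum comparisons = floor(log2(126)) + 1
log2(126) = 6.9773
floor(log2(126)) = 6, so 6 + 1 = 7
Final answer: 7


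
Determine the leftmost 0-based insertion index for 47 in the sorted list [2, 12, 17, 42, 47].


List is sorted: [2, 12, 17, 42, 47]
We need the leftmost position where 47 can be inserted, i.e. the first index whose element is >= 47 (or the end of the list if none is).
Binary search with low=0, high=5 (0-based indices):
  low=0, high=5, mid=2: a[2]=17 < 47, so low = 3
  low=3, high=5, mid=4: a[4]=47 >= 47, so high = 4
  low=3, high=4, mid=3: a[3]=42 < 47, so low = 4
Now low = high = 4, so the insertion index is 4.
Final answer: 4


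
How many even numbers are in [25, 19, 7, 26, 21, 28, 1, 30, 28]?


Check each element:
  25 is odd
  19 is odd
  7 is odd
  26 is even
  21 is odd
  28 is even
  1 is odd
  30 is even
  28 is even
Evens: [26, 28, 30, 28]
Count of evens = 4
Final answer: 4


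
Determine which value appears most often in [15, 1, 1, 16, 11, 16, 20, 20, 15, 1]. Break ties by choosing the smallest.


Count the frequency of each value:
  1 appears 3 time(s)
  11 appears 1 time(s)
  15 appears 2 time(s)
  16 appears 2 time(s)
  20 appears 2 time(s)
Maximum frequency is 3.
Only 1 reaches that frequency, so it is the mode.
Final answer: 1


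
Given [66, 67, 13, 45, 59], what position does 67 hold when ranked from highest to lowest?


Sort descending: [67, 66, 59, 45, 13]
Find 67 in the sorted list.
67 is at position 1.
Final answer: 1


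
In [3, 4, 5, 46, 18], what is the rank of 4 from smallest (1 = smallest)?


Sort ascending: [3, 4, 5, 18, 46]
Find 4 in the sorted list.
4 is at position 2 (1-indexed).
Final answer: 2


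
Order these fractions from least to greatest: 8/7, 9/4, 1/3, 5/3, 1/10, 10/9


Convert to decimal for comparison:
  8/7 = 1.1429
  9/4 = 2.25
  1/3 = 0.3333
  5/3 = 1.6667
  1/10 = 0.1
  10/9 = 1.1111
Decimals in increasing order: 0.1 < 0.3333 < 1.1111 < 1.1429 < 1.6667 < 2.25
Writing each back as its fraction gives the sorted order.
Final answer: 1/10, 1/3, 10/9, 8/7, 5/3, 9/4


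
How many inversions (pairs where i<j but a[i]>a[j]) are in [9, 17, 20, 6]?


For each element, count the later elements that are smaller than it:
  9 (index 0): smaller elements after it = [6] -> 1
  17 (index 1): smaller elements after it = [6] -> 1
  20 (index 2): smaller elements after it = [6] -> 1
Total inversions = 1 + 1 + 1 = 3
Final answer: 3


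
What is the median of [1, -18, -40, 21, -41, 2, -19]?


First, sort the list: [-41, -40, -19, -18, 1, 2, 21]
The list has 7 elements (odd count).
The middle index is 3 (0-based), and the element there is -18.
Final answer: -18


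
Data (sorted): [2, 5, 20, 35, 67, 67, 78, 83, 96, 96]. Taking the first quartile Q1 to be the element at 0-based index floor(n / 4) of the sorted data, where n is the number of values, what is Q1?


The list has n = 10 elements.
Q1 index = floor(10 / 4) = floor(2.5) = 2
Counting from index 0 in the sorted data, the element at index 2 is 20.
Final answer: 20


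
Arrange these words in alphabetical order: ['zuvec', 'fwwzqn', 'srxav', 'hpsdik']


Compare strings character by character (the first differing letter decides):
  'fwwzqn' < 'hpsdik' since 'f' < 'h' at position 1
  'hpsdik' < 'srxav' since 'h' < 's' at position 1
  'srxav' < 'zuvec' since 's' < 'z' at position 1
Chaining these comparisons gives the alphabetical order.
Final answer: ['fwwzqn', 'hpsdik', 'srxav', 'zuvec']


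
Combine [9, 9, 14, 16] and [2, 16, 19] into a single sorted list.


List A: [9, 9, 14, 16]
List B: [2, 16, 19]
Repeatedly compare the front elements and take the smaller:
  9 vs 2 -> take 2
  9 vs 16 -> take 9
  9 vs 16 -> take 9
  14 vs 16 -> take 14
  16 vs 16 -> take 16
  A is exhausted; append the rest of B: [16, 19]
Final answer: [2, 9, 9, 14, 16, 16, 19]


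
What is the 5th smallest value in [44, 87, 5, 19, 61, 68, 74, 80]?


Sort ascending: [5, 19, 44, 61, 68, 74, 80, 87]
The 5th element (1-indexed) is at index 4.
Value = 68
Final answer: 68


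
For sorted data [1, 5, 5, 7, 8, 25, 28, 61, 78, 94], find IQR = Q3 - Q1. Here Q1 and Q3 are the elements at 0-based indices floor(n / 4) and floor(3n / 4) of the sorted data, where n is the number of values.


The data has n = 10 elements.
Q1 index = floor(10 / 4) = floor(2.5) = 2; Q3 index = floor(3 * 10 / 4) = floor(7.5) = 7
Q1 = element at index 2 = 5
Q3 = element at index 7 = 61
IQR = 61 - 5 = 56
Final answer: 56


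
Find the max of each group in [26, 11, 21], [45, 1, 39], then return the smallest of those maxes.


Find max of each group:
  Group 1: [26, 11, 21] -> max = 26
  Group 2: [45, 1, 39] -> max = 45
Maxes: [26, 45]
Minimum of maxes = 26
Final answer: 26


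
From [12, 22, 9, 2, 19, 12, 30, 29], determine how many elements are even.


Check each element:
  12 is even
  22 is even
  9 is odd
  2 is even
  19 is odd
  12 is even
  30 is even
  29 is odd
Evens: [12, 22, 2, 12, 30]
Count of evens = 5
Final answer: 5


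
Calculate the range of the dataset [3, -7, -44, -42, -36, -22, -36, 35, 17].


Maximum value: 35
Minimum value: -44
Range = 35 - (-44) = 79
Final answer: 79


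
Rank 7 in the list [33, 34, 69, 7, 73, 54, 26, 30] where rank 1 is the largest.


Sort descending: [73, 69, 54, 34, 33, 30, 26, 7]
Find 7 in the sorted list.
7 is at position 8.
Final answer: 8


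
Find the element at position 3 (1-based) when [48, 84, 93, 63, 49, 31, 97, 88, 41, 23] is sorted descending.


Sort descending: [97, 93, 88, 84, 63, 49, 48, 41, 31, 23]
The 3rd element (1-indexed) is at index 2.
Value = 88
Final answer: 88


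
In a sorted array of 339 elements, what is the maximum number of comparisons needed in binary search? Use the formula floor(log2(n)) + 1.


Binary search halves the search space each step.
Maximum comparisons = floor(log2(339)) + 1
log2(339) = 8.4051
floor(log2(339)) = 8, so 8 + 1 = 9
Final answer: 9


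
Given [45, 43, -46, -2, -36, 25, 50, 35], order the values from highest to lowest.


Original list: [45, 43, -46, -2, -36, 25, 50, 35]
Repeatedly take the largest remaining element:
  Remaining [45, 43, -46, -2, -36, 25, 50, 35] -> largest is 50
  Remaining [45, 43, -46, -2, -36, 25, 35] -> largest is 45
  Remaining [43, -46, -2, -36, 25, 35] -> largest is 43
  Remaining [-46, -2, -36, 25, 35] -> largest is 35
  Remaining [-46, -2, -36, 25] -> largest is 25
  Remaining [-46, -2, -36] -> largest is -2
  Remaining [-46, -36] -> largest is -36
  Remaining [-46] -> largest is -46
Collecting the picks in order gives the descending list.
Final answer: [50, 45, 43, 35, 25, -2, -36, -46]


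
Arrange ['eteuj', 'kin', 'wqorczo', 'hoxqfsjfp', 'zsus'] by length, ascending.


Compute lengths:
  'eteuj' has length 5
  'kin' has length 3
  'wqorczo' has length 7
  'hoxqfsjfp' has length 9
  'zsus' has length 4
Lengths in increasing order: 3 < 4 < 5 < 7 < 9
Listing the words in that order gives the answer.
Final answer: ['kin', 'zsus', 'eteuj', 'wqorczo', 'hoxqfsjfp']


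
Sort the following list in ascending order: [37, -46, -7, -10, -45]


Original list: [37, -46, -7, -10, -45]
Repeatedly take the smallest remaining element:
  Remaining [37, -46, -7, -10, -45] -> smallest is -46
  Remaining [37, -7, -10, -45] -> smallest is -45
  Remaining [37, -7, -10] -> smallest is -10
  Remaining [37, -7] -> smallest is -7
  Remaining [37] -> smallest is 37
Collecting the picks in order gives the sorted list.
Final answer: [-46, -45, -10, -7, 37]


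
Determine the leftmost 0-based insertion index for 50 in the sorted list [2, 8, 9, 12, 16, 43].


List is sorted: [2, 8, 9, 12, 16, 43]
We need the leftmost position where 50 can be inserted, i.e. the first index whose element is >= 50 (or the end of the list if none is).
Binary search with low=0, high=6 (0-based indices):
  low=0, high=6, mid=3: a[3]=12 < 50, so low = 4
  low=4, high=6, mid=5: a[5]=43 < 50, so low = 6
Now low = high = 6, so the insertion index is 6.
Final answer: 6


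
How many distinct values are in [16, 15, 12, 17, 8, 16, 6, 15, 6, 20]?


List all unique values:
Distinct values: [6, 8, 12, 15, 16, 17, 20]
Count = 7
Final answer: 7


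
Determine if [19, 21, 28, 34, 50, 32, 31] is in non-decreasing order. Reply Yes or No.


Check consecutive pairs:
  19 <= 21? True
  21 <= 28? True
  28 <= 34? True
  34 <= 50? True
  50 <= 32? False
  32 <= 31? False
2 consecutive pair(s) are out of order, so the list is not sorted.
Final answer: No


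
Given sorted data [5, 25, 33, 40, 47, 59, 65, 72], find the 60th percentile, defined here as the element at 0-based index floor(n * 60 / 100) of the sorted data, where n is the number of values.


The dataset has n = 8 elements.
Index = floor(8 * 60 / 100) = floor(480 / 100) = floor(4.8) = 4
Counting from index 0 in the sorted data, the element at index 4 is 47.
Final answer: 47


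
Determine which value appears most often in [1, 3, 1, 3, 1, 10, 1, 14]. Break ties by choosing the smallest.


Count the frequency of each value:
  1 appears 4 time(s)
  3 appears 2 time(s)
  10 appears 1 time(s)
  14 appears 1 time(s)
Maximum frequency is 4.
Only 1 reaches that frequency, so it is the mode.
Final answer: 1


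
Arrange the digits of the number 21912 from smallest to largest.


The number 21912 has digits: 2, 1, 9, 1, 2
Sorted: 1, 1, 2, 2, 9
Joining the sorted digits gives the result.
Final answer: 11229


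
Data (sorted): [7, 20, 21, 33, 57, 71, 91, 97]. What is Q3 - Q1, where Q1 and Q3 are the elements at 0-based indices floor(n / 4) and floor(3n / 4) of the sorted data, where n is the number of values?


The data has n = 8 elements.
Q1 index = floor(8 / 4) = floor(2) = 2; Q3 index = floor(3 * 8 / 4) = floor(6) = 6
Q1 = element at index 2 = 21
Q3 = element at index 6 = 91
IQR = 91 - 21 = 70
Final answer: 70


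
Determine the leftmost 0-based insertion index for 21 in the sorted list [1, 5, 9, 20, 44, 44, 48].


List is sorted: [1, 5, 9, 20, 44, 44, 48]
We need the leftmost position where 21 can be inserted, i.e. the first index whose element is >= 21 (or the end of the list if none is).
Binary search with low=0, high=7 (0-based indices):
  low=0, high=7, mid=3: a[3]=20 < 21, so low = 4
  low=4, high=7, mid=5: a[5]=44 >= 21, so high = 5
  low=4, high=5, mid=4: a[4]=44 >= 21, so high = 4
Now low = high = 4, so the insertion index is 4.
Final answer: 4


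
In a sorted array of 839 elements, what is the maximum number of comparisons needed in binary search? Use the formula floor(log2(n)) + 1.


Binary search halves the search space each step.
Maximum comparisons = floor(log2(839)) + 1
log2(839) = 9.7125
floor(log2(839)) = 9, so 9 + 1 = 10
Final answer: 10


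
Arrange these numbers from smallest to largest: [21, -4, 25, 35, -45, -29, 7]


Original list: [21, -4, 25, 35, -45, -29, 7]
Repeatedly take the smallest remaining element:
  Remaining [21, -4, 25, 35, -45, -29, 7] -> smallest is -45
  Remaining [21, -4, 25, 35, -29, 7] -> smallest is -29
  Remaining [21, -4, 25, 35, 7] -> smallest is -4
  Remaining [21, 25, 35, 7] -> smallest is 7
  Remaining [21, 25, 35] -> smallest is 21
  Remaining [25, 35] -> smallest is 25
  Remaining [35] -> smallest is 35
Collecting the picks in order gives the sorted list.
Final answer: [-45, -29, -4, 7, 21, 25, 35]


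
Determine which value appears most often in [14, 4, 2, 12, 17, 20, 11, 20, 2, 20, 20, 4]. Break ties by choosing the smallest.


Count the frequency of each value:
  2 appears 2 time(s)
  4 appears 2 time(s)
  11 appears 1 time(s)
  12 appears 1 time(s)
  14 appears 1 time(s)
  17 appears 1 time(s)
  20 appears 4 time(s)
Maximum frequency is 4.
Only 20 reaches that frequency, so it is the mode.
Final answer: 20


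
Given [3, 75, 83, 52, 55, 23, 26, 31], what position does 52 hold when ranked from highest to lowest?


Sort descending: [83, 75, 55, 52, 31, 26, 23, 3]
Find 52 in the sorted list.
52 is at position 4.
Final answer: 4


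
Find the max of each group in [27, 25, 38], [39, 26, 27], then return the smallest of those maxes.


Find max of each group:
  Group 1: [27, 25, 38] -> max = 38
  Group 2: [39, 26, 27] -> max = 39
Maxes: [38, 39]
Minimum of maxes = 38
Final answer: 38


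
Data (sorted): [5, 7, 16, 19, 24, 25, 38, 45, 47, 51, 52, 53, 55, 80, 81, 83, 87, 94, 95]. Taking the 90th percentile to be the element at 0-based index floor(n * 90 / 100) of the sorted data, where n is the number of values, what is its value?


The dataset has n = 19 elements.
Index = floor(19 * 90 / 100) = floor(1710 / 100) = floor(17.1) = 17
Counting from index 0 in the sorted data, the element at index 17 is 94.
Final answer: 94


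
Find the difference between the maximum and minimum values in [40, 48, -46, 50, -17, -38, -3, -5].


Maximum value: 50
Minimum value: -46
Range = 50 - (-46) = 96
Final answer: 96


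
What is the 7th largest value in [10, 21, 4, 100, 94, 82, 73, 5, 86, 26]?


Sort descending: [100, 94, 86, 82, 73, 26, 21, 10, 5, 4]
The 7th element (1-indexed) is at index 6.
Value = 21
Final answer: 21


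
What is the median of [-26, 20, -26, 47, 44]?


First, sort the list: [-26, -26, 20, 44, 47]
The list has 5 elements (odd count).
The middle index is 2 (0-based), and the element there is 20.
Final answer: 20


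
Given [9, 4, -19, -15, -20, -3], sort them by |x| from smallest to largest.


Compute absolute values:
  |9| = 9
  |4| = 4
  |-19| = 19
  |-15| = 15
  |-20| = 20
  |-3| = 3
Absolute values in increasing order: 3 < 4 < 9 < 15 < 19 < 20
Listing the original numbers in that order gives the answer.
Final answer: [-3, 4, 9, -15, -19, -20]


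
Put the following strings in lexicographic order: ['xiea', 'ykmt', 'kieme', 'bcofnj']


Compare strings character by character (the first differing letter decides):
  'bcofnj' < 'kieme' since 'b' < 'k' at position 1
  'kieme' < 'xiea' since 'k' < 'x' at position 1
  'xiea' < 'ykmt' since 'x' < 'y' at position 1
Chaining these comparisons gives the alphabetical order.
Final answer: ['bcofnj', 'kieme', 'xiea', 'ykmt']


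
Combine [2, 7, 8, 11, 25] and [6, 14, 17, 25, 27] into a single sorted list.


List A: [2, 7, 8, 11, 25]
List B: [6, 14, 17, 25, 27]
Repeatedly compare the front elements and take the smaller:
  2 vs 6 -> take 2
  7 vs 6 -> take 6
  7 vs 14 -> take 7
  8 vs 14 -> take 8
  11 vs 14 -> take 11
  25 vs 14 -> take 14
  25 vs 17 -> take 17
  25 vs 25 -> take 25
  A is exhausted; append the rest of B: [25, 27]
Final answer: [2, 6, 7, 8, 11, 14, 17, 25, 25, 27]


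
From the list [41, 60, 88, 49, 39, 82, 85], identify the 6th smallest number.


Sort ascending: [39, 41, 49, 60, 82, 85, 88]
The 6th element (1-indexed) is at index 5.
Value = 85
Final answer: 85


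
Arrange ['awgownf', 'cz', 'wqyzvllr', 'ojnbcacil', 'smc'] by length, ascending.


Compute lengths:
  'awgownf' has length 7
  'cz' has length 2
  'wqyzvllr' has length 8
  'ojnbcacil' has length 9
  'smc' has length 3
Lengths in increasing order: 2 < 3 < 7 < 8 < 9
Listing the words in that order gives the answer.
Final answer: ['cz', 'smc', 'awgownf', 'wqyzvllr', 'ojnbcacil']


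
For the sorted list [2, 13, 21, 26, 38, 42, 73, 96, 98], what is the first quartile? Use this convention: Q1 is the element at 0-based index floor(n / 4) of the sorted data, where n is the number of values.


The list has n = 9 elements.
Q1 index = floor(9 / 4) = floor(2.25) = 2
Counting from index 0 in the sorted data, the element at index 2 is 21.
Final answer: 21


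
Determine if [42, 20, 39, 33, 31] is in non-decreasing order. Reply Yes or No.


Check consecutive pairs:
  42 <= 20? False
  20 <= 39? True
  39 <= 33? False
  33 <= 31? False
3 consecutive pair(s) are out of order, so the list is not sorted.
Final answer: No


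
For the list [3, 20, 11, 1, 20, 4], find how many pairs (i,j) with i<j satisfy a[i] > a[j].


For each element, count the later elements that are smaller than it:
  3 (index 0): smaller elements after it = [1] -> 1
  20 (index 1): smaller elements after it = [11, 1, 4] -> 3
  11 (index 2): smaller elements after it = [1, 4] -> 2
  1 (index 3): smaller elements after it = [] -> 0
  20 (index 4): smaller elements after it = [4] -> 1
Total inversions = 1 + 3 + 2 + 0 + 1 = 7
Final answer: 7


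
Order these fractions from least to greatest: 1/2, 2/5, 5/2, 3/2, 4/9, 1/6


Convert to decimal for comparison:
  1/2 = 0.5
  2/5 = 0.4
  5/2 = 2.5
  3/2 = 1.5
  4/9 = 0.4444
  1/6 = 0.1667
Decimals in increasing order: 0.1667 < 0.4 < 0.4444 < 0.5 < 1.5 < 2.5
Writing each back as its fraction gives the sorted order.
Final answer: 1/6, 2/5, 4/9, 1/2, 3/2, 5/2


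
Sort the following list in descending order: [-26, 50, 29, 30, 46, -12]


Original list: [-26, 50, 29, 30, 46, -12]
Repeatedly take the largest remaining element:
  Remaining [-26, 50, 29, 30, 46, -12] -> largest is 50
  Remaining [-26, 29, 30, 46, -12] -> largest is 46
  Remaining [-26, 29, 30, -12] -> largest is 30
  Remaining [-26, 29, -12] -> largest is 29
  Remaining [-26, -12] -> largest is -12
  Remaining [-26] -> largest is -26
Collecting the picks in order gives the descending list.
Final answer: [50, 46, 30, 29, -12, -26]


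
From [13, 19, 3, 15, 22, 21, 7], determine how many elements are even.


Check each element:
  13 is odd
  19 is odd
  3 is odd
  15 is odd
  22 is even
  21 is odd
  7 is odd
Evens: [22]
Count of evens = 1
Final answer: 1


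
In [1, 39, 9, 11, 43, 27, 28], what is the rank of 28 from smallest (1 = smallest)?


Sort ascending: [1, 9, 11, 27, 28, 39, 43]
Find 28 in the sorted list.
28 is at position 5 (1-indexed).
Final answer: 5


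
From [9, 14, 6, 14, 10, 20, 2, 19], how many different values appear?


List all unique values:
Distinct values: [2, 6, 9, 10, 14, 19, 20]
Count = 7
Final answer: 7


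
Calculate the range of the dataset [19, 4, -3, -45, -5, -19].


Maximum value: 19
Minimum value: -45
Range = 19 - (-45) = 64
Final answer: 64


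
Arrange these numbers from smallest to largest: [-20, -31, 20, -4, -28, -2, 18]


Original list: [-20, -31, 20, -4, -28, -2, 18]
Repeatedly take the smallest remaining element:
  Remaining [-20, -31, 20, -4, -28, -2, 18] -> smallest is -31
  Remaining [-20, 20, -4, -28, -2, 18] -> smallest is -28
  Remaining [-20, 20, -4, -2, 18] -> smallest is -20
  Remaining [20, -4, -2, 18] -> smallest is -4
  Remaining [20, -2, 18] -> smallest is -2
  Remaining [20, 18] -> smallest is 18
  Remaining [20] -> smallest is 20
Collecting the picks in order gives the sorted list.
Final answer: [-31, -28, -20, -4, -2, 18, 20]


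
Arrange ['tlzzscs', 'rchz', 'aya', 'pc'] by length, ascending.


Compute lengths:
  'tlzzscs' has length 7
  'rchz' has length 4
  'aya' has length 3
  'pc' has length 2
Lengths in increasing order: 2 < 3 < 4 < 7
Listing the words in that order gives the answer.
Final answer: ['pc', 'aya', 'rchz', 'tlzzscs']


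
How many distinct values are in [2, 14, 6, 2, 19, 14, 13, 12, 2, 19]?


List all unique values:
Distinct values: [2, 6, 12, 13, 14, 19]
Count = 6
Final answer: 6


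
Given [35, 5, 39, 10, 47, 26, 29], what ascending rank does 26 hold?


Sort ascending: [5, 10, 26, 29, 35, 39, 47]
Find 26 in the sorted list.
26 is at position 3 (1-indexed).
Final answer: 3


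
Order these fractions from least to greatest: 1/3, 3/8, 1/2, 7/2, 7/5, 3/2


Convert to decimal for comparison:
  1/3 = 0.3333
  3/8 = 0.375
  1/2 = 0.5
  7/2 = 3.5
  7/5 = 1.4
  3/2 = 1.5
Decimals in increasing order: 0.3333 < 0.375 < 0.5 < 1.4 < 1.5 < 3.5
Writing each back as its fraction gives the sorted order.
Final answer: 1/3, 3/8, 1/2, 7/5, 3/2, 7/2


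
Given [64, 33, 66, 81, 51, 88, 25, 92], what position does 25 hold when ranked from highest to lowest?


Sort descending: [92, 88, 81, 66, 64, 51, 33, 25]
Find 25 in the sorted list.
25 is at position 8.
Final answer: 8


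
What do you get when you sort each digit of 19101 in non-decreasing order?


The number 19101 has digits: 1, 9, 1, 0, 1
Sorted: 0, 1, 1, 1, 9
Joining the sorted digits gives the result.
Final answer: 01119


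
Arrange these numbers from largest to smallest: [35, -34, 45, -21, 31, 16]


Original list: [35, -34, 45, -21, 31, 16]
Repeatedly take the largest remaining element:
  Remaining [35, -34, 45, -21, 31, 16] -> largest is 45
  Remaining [35, -34, -21, 31, 16] -> largest is 35
  Remaining [-34, -21, 31, 16] -> largest is 31
  Remaining [-34, -21, 16] -> largest is 16
  Remaining [-34, -21] -> largest is -21
  Remaining [-34] -> largest is -34
Collecting the picks in order gives the descending list.
Final answer: [45, 35, 31, 16, -21, -34]


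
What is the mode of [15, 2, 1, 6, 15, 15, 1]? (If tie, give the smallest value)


Count the frequency of each value:
  1 appears 2 time(s)
  2 appears 1 time(s)
  6 appears 1 time(s)
  15 appears 3 time(s)
Maximum frequency is 3.
Only 15 reaches that frequency, so it is the mode.
Final answer: 15


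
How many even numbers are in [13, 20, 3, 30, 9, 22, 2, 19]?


Check each element:
  13 is odd
  20 is even
  3 is odd
  30 is even
  9 is odd
  22 is even
  2 is even
  19 is odd
Evens: [20, 30, 22, 2]
Count of evens = 4
Final answer: 4


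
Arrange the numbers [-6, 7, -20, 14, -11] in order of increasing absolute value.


Compute absolute values:
  |-6| = 6
  |7| = 7
  |-20| = 20
  |14| = 14
  |-11| = 11
Absolute values in increasing order: 6 < 7 < 11 < 14 < 20
Listing the original numbers in that order gives the answer.
Final answer: [-6, 7, -11, 14, -20]


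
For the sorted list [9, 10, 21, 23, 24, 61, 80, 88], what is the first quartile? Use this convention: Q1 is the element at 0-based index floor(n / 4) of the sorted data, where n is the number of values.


The list has n = 8 elements.
Q1 index = floor(8 / 4) = floor(2) = 2
Counting from index 0 in the sorted data, the element at index 2 is 21.
Final answer: 21


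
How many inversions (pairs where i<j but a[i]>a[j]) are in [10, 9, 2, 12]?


For each element, count the later elements that are smaller than it:
  10 (index 0): smaller elements after it = [9, 2] -> 2
  9 (index 1): smaller elements after it = [2] -> 1
  2 (index 2): smaller elements after it = [] -> 0
Total inversions = 2 + 1 + 0 = 3
Final answer: 3


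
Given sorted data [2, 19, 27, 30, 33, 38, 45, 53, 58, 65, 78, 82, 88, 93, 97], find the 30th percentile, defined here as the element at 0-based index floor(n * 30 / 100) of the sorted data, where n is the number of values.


The dataset has n = 15 elements.
Index = floor(15 * 30 / 100) = floor(450 / 100) = floor(4.5) = 4
Counting from index 0 in the sorted data, the element at index 4 is 33.
Final answer: 33


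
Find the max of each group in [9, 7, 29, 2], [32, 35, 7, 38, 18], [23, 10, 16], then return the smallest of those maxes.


Find max of each group:
  Group 1: [9, 7, 29, 2] -> max = 29
  Group 2: [32, 35, 7, 38, 18] -> max = 38
  Group 3: [23, 10, 16] -> max = 23
Maxes: [29, 38, 23]
Minimum of maxes = 23
Final answer: 23


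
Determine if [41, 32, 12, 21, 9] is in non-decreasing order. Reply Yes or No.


Check consecutive pairs:
  41 <= 32? False
  32 <= 12? False
  12 <= 21? True
  21 <= 9? False
3 consecutive pair(s) are out of order, so the list is not sorted.
Final answer: No


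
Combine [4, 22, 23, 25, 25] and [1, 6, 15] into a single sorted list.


List A: [4, 22, 23, 25, 25]
List B: [1, 6, 15]
Repeatedly compare the front elements and take the smaller:
  4 vs 1 -> take 1
  4 vs 6 -> take 4
  22 vs 6 -> take 6
  22 vs 15 -> take 15
  B is exhausted; append the rest of A: [22, 23, 25, 25]
Final answer: [1, 4, 6, 15, 22, 23, 25, 25]


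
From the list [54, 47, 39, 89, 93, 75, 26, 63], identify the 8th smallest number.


Sort ascending: [26, 39, 47, 54, 63, 75, 89, 93]
The 8th element (1-indexed) is at index 7.
Value = 93
Final answer: 93


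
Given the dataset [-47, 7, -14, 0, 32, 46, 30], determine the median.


First, sort the list: [-47, -14, 0, 7, 30, 32, 46]
The list has 7 elements (odd count).
The middle index is 3 (0-based), and the element there is 7.
Final answer: 7


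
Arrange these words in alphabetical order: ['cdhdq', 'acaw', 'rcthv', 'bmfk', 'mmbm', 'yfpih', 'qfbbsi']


Compare strings character by character (the first differing letter decides):
  'acaw' < 'bmfk' since 'a' < 'b' at position 1
  'bmfk' < 'cdhdq' since 'b' < 'c' at position 1
  'cdhdq' < 'mmbm' since 'c' < 'm' at position 1
  'mmbm' < 'qfbbsi' since 'm' < 'q' at position 1
  'qfbbsi' < 'rcthv' since 'q' < 'r' at position 1
  'rcthv' < 'yfpih' since 'r' < 'y' at position 1
Chaining these comparisons gives the alphabetical order.
Final answer: ['acaw', 'bmfk', 'cdhdq', 'mmbm', 'qfbbsi', 'rcthv', 'yfpih']


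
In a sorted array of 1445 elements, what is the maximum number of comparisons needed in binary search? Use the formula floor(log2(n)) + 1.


Binary search halves the search space each step.
Maximum comparisons = floor(log2(1445)) + 1
log2(1445) = 10.4969
floor(log2(1445)) = 10, so 10 + 1 = 11
Final answer: 11


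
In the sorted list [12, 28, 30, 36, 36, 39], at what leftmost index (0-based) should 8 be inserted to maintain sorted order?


List is sorted: [12, 28, 30, 36, 36, 39]
We need the leftmost position where 8 can be inserted, i.e. the first index whose element is >= 8 (or the end of the list if none is).
Binary search with low=0, high=6 (0-based indices):
  low=0, high=6, mid=3: a[3]=36 >= 8, so high = 3
  low=0, high=3, mid=1: a[1]=28 >= 8, so high = 1
  low=0, high=1, mid=0: a[0]=12 >= 8, so high = 0
Now low = high = 0, so the insertion index is 0.
Final answer: 0


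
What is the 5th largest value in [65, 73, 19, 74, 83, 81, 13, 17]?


Sort descending: [83, 81, 74, 73, 65, 19, 17, 13]
The 5th element (1-indexed) is at index 4.
Value = 65
Final answer: 65


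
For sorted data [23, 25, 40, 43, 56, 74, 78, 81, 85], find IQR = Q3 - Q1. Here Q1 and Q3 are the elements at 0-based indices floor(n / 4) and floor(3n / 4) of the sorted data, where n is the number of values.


The data has n = 9 elements.
Q1 index = floor(9 / 4) = floor(2.25) = 2; Q3 index = floor(3 * 9 / 4) = floor(6.75) = 6
Q1 = element at index 2 = 40
Q3 = element at index 6 = 78
IQR = 78 - 40 = 38
Final answer: 38


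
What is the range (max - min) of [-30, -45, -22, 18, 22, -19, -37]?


Maximum value: 22
Minimum value: -45
Range = 22 - (-45) = 67
Final answer: 67


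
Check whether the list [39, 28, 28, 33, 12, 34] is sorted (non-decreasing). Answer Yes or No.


Check consecutive pairs:
  39 <= 28? False
  28 <= 28? True
  28 <= 33? True
  33 <= 12? False
  12 <= 34? True
2 consecutive pair(s) are out of order, so the list is not sorted.
Final answer: No


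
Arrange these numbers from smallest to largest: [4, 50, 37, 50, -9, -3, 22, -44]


Original list: [4, 50, 37, 50, -9, -3, 22, -44]
Repeatedly take the smallest remaining element:
  Remaining [4, 50, 37, 50, -9, -3, 22, -44] -> smallest is -44
  Remaining [4, 50, 37, 50, -9, -3, 22] -> smallest is -9
  Remaining [4, 50, 37, 50, -3, 22] -> smallest is -3
  Remaining [4, 50, 37, 50, 22] -> smallest is 4
  Remaining [50, 37, 50, 22] -> smallest is 22
  Remaining [50, 37, 50] -> smallest is 37
  Remaining [50, 50] -> smallest is 50
  Remaining [50] -> smallest is 50
Collecting the picks in order gives the sorted list.
Final answer: [-44, -9, -3, 4, 22, 37, 50, 50]


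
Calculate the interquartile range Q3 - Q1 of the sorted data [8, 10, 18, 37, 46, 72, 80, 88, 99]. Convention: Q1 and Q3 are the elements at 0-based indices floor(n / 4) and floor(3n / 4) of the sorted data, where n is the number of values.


The data has n = 9 elements.
Q1 index = floor(9 / 4) = floor(2.25) = 2; Q3 index = floor(3 * 9 / 4) = floor(6.75) = 6
Q1 = element at index 2 = 18
Q3 = element at index 6 = 80
IQR = 80 - 18 = 62
Final answer: 62


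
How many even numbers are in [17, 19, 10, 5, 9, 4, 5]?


Check each element:
  17 is odd
  19 is odd
  10 is even
  5 is odd
  9 is odd
  4 is even
  5 is odd
Evens: [10, 4]
Count of evens = 2
Final answer: 2


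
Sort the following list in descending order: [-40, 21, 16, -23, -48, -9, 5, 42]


Original list: [-40, 21, 16, -23, -48, -9, 5, 42]
Repeatedly take the largest remaining element:
  Remaining [-40, 21, 16, -23, -48, -9, 5, 42] -> largest is 42
  Remaining [-40, 21, 16, -23, -48, -9, 5] -> largest is 21
  Remaining [-40, 16, -23, -48, -9, 5] -> largest is 16
  Remaining [-40, -23, -48, -9, 5] -> largest is 5
  Remaining [-40, -23, -48, -9] -> largest is -9
  Remaining [-40, -23, -48] -> largest is -23
  Remaining [-40, -48] -> largest is -40
  Remaining [-48] -> largest is -48
Collecting the picks in order gives the descending list.
Final answer: [42, 21, 16, 5, -9, -23, -40, -48]


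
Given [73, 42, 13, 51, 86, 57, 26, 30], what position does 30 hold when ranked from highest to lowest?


Sort descending: [86, 73, 57, 51, 42, 30, 26, 13]
Find 30 in the sorted list.
30 is at position 6.
Final answer: 6


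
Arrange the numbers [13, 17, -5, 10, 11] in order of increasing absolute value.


Compute absolute values:
  |13| = 13
  |17| = 17
  |-5| = 5
  |10| = 10
  |11| = 11
Absolute values in increasing order: 5 < 10 < 11 < 13 < 17
Listing the original numbers in that order gives the answer.
Final answer: [-5, 10, 11, 13, 17]


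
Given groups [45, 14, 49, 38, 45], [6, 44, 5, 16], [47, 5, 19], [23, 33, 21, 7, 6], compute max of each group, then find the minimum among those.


Find max of each group:
  Group 1: [45, 14, 49, 38, 45] -> max = 49
  Group 2: [6, 44, 5, 16] -> max = 44
  Group 3: [47, 5, 19] -> max = 47
  Group 4: [23, 33, 21, 7, 6] -> max = 33
Maxes: [49, 44, 47, 33]
Minimum of maxes = 33
Final answer: 33


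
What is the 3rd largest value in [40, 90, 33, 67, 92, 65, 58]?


Sort descending: [92, 90, 67, 65, 58, 40, 33]
The 3rd element (1-indexed) is at index 2.
Value = 67
Final answer: 67


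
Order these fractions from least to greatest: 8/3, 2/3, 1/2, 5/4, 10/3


Convert to decimal for comparison:
  8/3 = 2.6667
  2/3 = 0.6667
  1/2 = 0.5
  5/4 = 1.25
  10/3 = 3.3333
Decimals in increasing order: 0.5 < 0.6667 < 1.25 < 2.6667 < 3.3333
Writing each back as its fraction gives the sorted order.
Final answer: 1/2, 2/3, 5/4, 8/3, 10/3


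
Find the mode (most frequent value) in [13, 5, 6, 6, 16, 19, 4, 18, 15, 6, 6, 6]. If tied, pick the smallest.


Count the frequency of each value:
  4 appears 1 time(s)
  5 appears 1 time(s)
  6 appears 5 time(s)
  13 appears 1 time(s)
  15 appears 1 time(s)
  16 appears 1 time(s)
  18 appears 1 time(s)
  19 appears 1 time(s)
Maximum frequency is 5.
Only 6 reaches that frequency, so it is the mode.
Final answer: 6


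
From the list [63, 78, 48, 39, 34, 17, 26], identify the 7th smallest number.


Sort ascending: [17, 26, 34, 39, 48, 63, 78]
The 7th element (1-indexed) is at index 6.
Value = 78
Final answer: 78


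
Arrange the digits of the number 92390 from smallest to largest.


The number 92390 has digits: 9, 2, 3, 9, 0
Sorted: 0, 2, 3, 9, 9
Joining the sorted digits gives the result.
Final answer: 02399


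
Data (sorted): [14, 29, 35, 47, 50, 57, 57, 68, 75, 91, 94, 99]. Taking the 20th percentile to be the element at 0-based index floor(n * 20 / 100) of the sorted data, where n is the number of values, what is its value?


The dataset has n = 12 elements.
Index = floor(12 * 20 / 100) = floor(240 / 100) = floor(2.4) = 2
Counting from index 0 in the sorted data, the element at index 2 is 35.
Final answer: 35


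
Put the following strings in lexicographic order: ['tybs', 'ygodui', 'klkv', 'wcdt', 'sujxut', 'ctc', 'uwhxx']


Compare strings character by character (the first differing letter decides):
  'ctc' < 'klkv' since 'c' < 'k' at position 1
  'klkv' < 'sujxut' since 'k' < 's' at position 1
  'sujxut' < 'tybs' since 's' < 't' at position 1
  'tybs' < 'uwhxx' since 't' < 'u' at position 1
  'uwhxx' < 'wcdt' since 'u' < 'w' at position 1
  'wcdt' < 'ygodui' since 'w' < 'y' at position 1
Chaining these comparisons gives the alphabetical order.
Final answer: ['ctc', 'klkv', 'sujxut', 'tybs', 'uwhxx', 'wcdt', 'ygodui']


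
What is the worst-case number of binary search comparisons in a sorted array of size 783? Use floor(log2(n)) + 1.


Binary search halves the search space each step.
Maximum comparisons = floor(log2(783)) + 1
log2(783) = 9.6129
floor(log2(783)) = 9, so 9 + 1 = 10
Final answer: 10


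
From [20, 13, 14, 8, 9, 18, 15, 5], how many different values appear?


List all unique values:
Distinct values: [5, 8, 9, 13, 14, 15, 18, 20]
Count = 8
Final answer: 8


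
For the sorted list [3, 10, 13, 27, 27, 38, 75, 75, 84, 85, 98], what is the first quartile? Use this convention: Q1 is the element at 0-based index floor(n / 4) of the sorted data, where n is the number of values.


The list has n = 11 elements.
Q1 index = floor(11 / 4) = floor(2.75) = 2
Counting from index 0 in the sorted data, the element at index 2 is 13.
Final answer: 13


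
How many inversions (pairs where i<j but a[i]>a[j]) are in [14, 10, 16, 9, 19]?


For each element, count the later elements that are smaller than it:
  14 (index 0): smaller elements after it = [10, 9] -> 2
  10 (index 1): smaller elements after it = [9] -> 1
  16 (index 2): smaller elements after it = [9] -> 1
  9 (index 3): smaller elements after it = [] -> 0
Total inversions = 2 + 1 + 1 + 0 = 4
Final answer: 4


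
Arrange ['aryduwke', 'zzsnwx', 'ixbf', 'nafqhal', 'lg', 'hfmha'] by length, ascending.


Compute lengths:
  'aryduwke' has length 8
  'zzsnwx' has length 6
  'ixbf' has length 4
  'nafqhal' has length 7
  'lg' has length 2
  'hfmha' has length 5
Lengths in increasing order: 2 < 4 < 5 < 6 < 7 < 8
Listing the words in that order gives the answer.
Final answer: ['lg', 'ixbf', 'hfmha', 'zzsnwx', 'nafqhal', 'aryduwke']


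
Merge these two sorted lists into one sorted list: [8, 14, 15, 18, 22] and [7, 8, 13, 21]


List A: [8, 14, 15, 18, 22]
List B: [7, 8, 13, 21]
Repeatedly compare the front elements and take the smaller:
  8 vs 7 -> take 7
  8 vs 8 -> take 8
  14 vs 8 -> take 8
  14 vs 13 -> take 13
  14 vs 21 -> take 14
  15 vs 21 -> take 15
  18 vs 21 -> take 18
  22 vs 21 -> take 21
  B is exhausted; append the rest of A: [22]
Final answer: [7, 8, 8, 13, 14, 15, 18, 21, 22]


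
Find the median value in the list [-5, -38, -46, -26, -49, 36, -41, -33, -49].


First, sort the list: [-49, -49, -46, -41, -38, -33, -26, -5, 36]
The list has 9 elements (odd count).
The middle index is 4 (0-based), and the element there is -38.
Final answer: -38


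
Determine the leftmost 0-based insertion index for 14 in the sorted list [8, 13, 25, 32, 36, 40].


List is sorted: [8, 13, 25, 32, 36, 40]
We need the leftmost position where 14 can be inserted, i.e. the first index whose element is >= 14 (or the end of the list if none is).
Binary search with low=0, high=6 (0-based indices):
  low=0, high=6, mid=3: a[3]=32 >= 14, so high = 3
  low=0, high=3, mid=1: a[1]=13 < 14, so low = 2
  low=2, high=3, mid=2: a[2]=25 >= 14, so high = 2
Now low = high = 2, so the insertion index is 2.
Final answer: 2


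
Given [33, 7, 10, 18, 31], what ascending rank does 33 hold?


Sort ascending: [7, 10, 18, 31, 33]
Find 33 in the sorted list.
33 is at position 5 (1-indexed).
Final answer: 5


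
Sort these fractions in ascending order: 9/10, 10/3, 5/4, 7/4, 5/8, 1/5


Convert to decimal for comparison:
  9/10 = 0.9
  10/3 = 3.3333
  5/4 = 1.25
  7/4 = 1.75
  5/8 = 0.625
  1/5 = 0.2
Decimals in increasing order: 0.2 < 0.625 < 0.9 < 1.25 < 1.75 < 3.3333
Writing each back as its fraction gives the sorted order.
Final answer: 1/5, 5/8, 9/10, 5/4, 7/4, 10/3


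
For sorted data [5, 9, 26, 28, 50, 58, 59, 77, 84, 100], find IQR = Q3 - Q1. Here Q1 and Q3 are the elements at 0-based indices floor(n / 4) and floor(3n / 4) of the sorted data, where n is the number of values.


The data has n = 10 elements.
Q1 index = floor(10 / 4) = floor(2.5) = 2; Q3 index = floor(3 * 10 / 4) = floor(7.5) = 7
Q1 = element at index 2 = 26
Q3 = element at index 7 = 77
IQR = 77 - 26 = 51
Final answer: 51


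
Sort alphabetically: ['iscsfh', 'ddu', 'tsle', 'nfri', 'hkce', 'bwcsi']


Compare strings character by character (the first differing letter decides):
  'bwcsi' < 'ddu' since 'b' < 'd' at position 1
  'ddu' < 'hkce' since 'd' < 'h' at position 1
  'hkce' < 'iscsfh' since 'h' < 'i' at position 1
  'iscsfh' < 'nfri' since 'i' < 'n' at position 1
  'nfri' < 'tsle' since 'n' < 't' at position 1
Chaining these comparisons gives the alphabetical order.
Final answer: ['bwcsi', 'ddu', 'hkce', 'iscsfh', 'nfri', 'tsle']


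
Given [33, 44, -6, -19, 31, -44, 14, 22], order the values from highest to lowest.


Original list: [33, 44, -6, -19, 31, -44, 14, 22]
Repeatedly take the largest remaining element:
  Remaining [33, 44, -6, -19, 31, -44, 14, 22] -> largest is 44
  Remaining [33, -6, -19, 31, -44, 14, 22] -> largest is 33
  Remaining [-6, -19, 31, -44, 14, 22] -> largest is 31
  Remaining [-6, -19, -44, 14, 22] -> largest is 22
  Remaining [-6, -19, -44, 14] -> largest is 14
  Remaining [-6, -19, -44] -> largest is -6
  Remaining [-19, -44] -> largest is -19
  Remaining [-44] -> largest is -44
Collecting the picks in order gives the descending list.
Final answer: [44, 33, 31, 22, 14, -6, -19, -44]


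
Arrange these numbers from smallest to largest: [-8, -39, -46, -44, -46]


Original list: [-8, -39, -46, -44, -46]
Repeatedly take the smallest remaining element:
  Remaining [-8, -39, -46, -44, -46] -> smallest is -46
  Remaining [-8, -39, -44, -46] -> smallest is -46
  Remaining [-8, -39, -44] -> smallest is -44
  Remaining [-8, -39] -> smallest is -39
  Remaining [-8] -> smallest is -8
Collecting the picks in order gives the sorted list.
Final answer: [-46, -46, -44, -39, -8]


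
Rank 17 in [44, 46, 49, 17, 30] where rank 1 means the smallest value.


Sort ascending: [17, 30, 44, 46, 49]
Find 17 in the sorted list.
17 is at position 1 (1-indexed).
Final answer: 1


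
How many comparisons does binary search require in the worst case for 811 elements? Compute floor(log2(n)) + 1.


Binary search halves the search space each step.
Maximum comparisons = floor(log2(811)) + 1
log2(811) = 9.6636
floor(log2(811)) = 9, so 9 + 1 = 10
Final answer: 10


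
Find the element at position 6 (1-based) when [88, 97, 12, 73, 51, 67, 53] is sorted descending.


Sort descending: [97, 88, 73, 67, 53, 51, 12]
The 6th element (1-indexed) is at index 5.
Value = 51
Final answer: 51
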